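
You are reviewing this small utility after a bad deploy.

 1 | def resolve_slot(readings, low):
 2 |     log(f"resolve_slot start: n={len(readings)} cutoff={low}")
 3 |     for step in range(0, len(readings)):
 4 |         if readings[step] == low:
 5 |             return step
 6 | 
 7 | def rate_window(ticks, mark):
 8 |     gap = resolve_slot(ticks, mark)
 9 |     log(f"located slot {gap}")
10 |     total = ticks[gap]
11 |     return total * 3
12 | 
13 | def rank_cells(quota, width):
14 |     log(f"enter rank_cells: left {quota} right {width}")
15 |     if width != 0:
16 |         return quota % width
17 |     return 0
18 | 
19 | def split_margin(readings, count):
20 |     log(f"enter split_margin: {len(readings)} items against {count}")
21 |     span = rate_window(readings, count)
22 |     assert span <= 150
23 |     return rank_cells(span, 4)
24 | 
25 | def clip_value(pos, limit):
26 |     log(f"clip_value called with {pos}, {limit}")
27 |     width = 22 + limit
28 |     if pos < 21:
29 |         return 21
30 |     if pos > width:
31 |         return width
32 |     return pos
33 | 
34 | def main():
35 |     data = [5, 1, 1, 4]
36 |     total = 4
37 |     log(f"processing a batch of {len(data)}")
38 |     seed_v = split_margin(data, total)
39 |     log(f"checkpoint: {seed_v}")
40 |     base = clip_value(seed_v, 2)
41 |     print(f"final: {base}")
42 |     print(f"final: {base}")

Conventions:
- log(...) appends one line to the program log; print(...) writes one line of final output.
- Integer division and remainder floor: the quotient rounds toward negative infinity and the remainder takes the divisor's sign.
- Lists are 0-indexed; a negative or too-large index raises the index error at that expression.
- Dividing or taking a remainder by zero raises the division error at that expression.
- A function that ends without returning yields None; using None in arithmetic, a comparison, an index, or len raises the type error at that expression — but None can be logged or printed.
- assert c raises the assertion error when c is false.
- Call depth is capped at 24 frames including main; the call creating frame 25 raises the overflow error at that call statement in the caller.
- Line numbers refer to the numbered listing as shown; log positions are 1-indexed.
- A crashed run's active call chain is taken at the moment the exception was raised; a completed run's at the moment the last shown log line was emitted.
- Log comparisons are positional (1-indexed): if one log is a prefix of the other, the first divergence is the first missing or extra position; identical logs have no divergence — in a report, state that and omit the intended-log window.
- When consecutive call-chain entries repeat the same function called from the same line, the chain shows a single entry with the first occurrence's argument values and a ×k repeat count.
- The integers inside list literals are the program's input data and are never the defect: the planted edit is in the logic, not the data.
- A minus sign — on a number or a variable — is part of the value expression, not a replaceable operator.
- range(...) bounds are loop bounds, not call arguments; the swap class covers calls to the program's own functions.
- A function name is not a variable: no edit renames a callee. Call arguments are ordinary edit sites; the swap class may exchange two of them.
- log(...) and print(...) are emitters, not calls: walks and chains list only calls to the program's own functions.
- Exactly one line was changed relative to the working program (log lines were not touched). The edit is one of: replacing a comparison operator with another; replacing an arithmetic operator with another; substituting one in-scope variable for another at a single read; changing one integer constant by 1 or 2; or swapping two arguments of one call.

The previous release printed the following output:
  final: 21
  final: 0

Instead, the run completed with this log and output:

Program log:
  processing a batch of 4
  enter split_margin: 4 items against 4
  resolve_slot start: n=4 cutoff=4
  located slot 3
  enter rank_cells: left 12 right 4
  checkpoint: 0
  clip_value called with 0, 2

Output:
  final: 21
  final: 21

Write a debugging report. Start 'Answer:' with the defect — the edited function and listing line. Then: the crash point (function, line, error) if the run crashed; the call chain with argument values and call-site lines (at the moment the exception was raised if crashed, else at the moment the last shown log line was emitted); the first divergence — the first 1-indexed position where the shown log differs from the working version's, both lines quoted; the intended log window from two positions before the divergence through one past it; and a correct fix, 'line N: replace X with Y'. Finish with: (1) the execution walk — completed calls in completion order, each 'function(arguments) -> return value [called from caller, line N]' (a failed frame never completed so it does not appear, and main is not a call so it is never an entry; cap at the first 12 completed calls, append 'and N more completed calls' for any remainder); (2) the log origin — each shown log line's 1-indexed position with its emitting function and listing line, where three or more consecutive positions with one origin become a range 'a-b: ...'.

Answer: the defect is in main at line 42.
Key observation: The two runs log identically and part ways only at the printed values.
Call chain: main -> clip_value(0, 2) (called at line 40).
First divergence: none — the logs agree in full.
Execution walk:
  resolve_slot([5, 1, 1, 4], 4) -> 3  [called from rate_window, line 8]
  rate_window([5, 1, 1, 4], 4) -> 12  [called from split_margin, line 21]
  rank_cells(12, 4) -> 0  [called from split_margin, line 23]
  split_margin([5, 1, 1, 4], 4) -> 0  [called from main, line 38]
  clip_value(0, 2) -> 21  [called from main, line 40]
Log line origins:
  1: logged in main at line 37
  2: logged in split_margin at line 20
  3: logged in resolve_slot at line 2
  4: logged in rate_window at line 9
  5: logged in rank_cells at line 14
  6: logged in main at line 39
  7: logged in clip_value at line 26
A correct fix: line 42: replace `base` with `seed_v`.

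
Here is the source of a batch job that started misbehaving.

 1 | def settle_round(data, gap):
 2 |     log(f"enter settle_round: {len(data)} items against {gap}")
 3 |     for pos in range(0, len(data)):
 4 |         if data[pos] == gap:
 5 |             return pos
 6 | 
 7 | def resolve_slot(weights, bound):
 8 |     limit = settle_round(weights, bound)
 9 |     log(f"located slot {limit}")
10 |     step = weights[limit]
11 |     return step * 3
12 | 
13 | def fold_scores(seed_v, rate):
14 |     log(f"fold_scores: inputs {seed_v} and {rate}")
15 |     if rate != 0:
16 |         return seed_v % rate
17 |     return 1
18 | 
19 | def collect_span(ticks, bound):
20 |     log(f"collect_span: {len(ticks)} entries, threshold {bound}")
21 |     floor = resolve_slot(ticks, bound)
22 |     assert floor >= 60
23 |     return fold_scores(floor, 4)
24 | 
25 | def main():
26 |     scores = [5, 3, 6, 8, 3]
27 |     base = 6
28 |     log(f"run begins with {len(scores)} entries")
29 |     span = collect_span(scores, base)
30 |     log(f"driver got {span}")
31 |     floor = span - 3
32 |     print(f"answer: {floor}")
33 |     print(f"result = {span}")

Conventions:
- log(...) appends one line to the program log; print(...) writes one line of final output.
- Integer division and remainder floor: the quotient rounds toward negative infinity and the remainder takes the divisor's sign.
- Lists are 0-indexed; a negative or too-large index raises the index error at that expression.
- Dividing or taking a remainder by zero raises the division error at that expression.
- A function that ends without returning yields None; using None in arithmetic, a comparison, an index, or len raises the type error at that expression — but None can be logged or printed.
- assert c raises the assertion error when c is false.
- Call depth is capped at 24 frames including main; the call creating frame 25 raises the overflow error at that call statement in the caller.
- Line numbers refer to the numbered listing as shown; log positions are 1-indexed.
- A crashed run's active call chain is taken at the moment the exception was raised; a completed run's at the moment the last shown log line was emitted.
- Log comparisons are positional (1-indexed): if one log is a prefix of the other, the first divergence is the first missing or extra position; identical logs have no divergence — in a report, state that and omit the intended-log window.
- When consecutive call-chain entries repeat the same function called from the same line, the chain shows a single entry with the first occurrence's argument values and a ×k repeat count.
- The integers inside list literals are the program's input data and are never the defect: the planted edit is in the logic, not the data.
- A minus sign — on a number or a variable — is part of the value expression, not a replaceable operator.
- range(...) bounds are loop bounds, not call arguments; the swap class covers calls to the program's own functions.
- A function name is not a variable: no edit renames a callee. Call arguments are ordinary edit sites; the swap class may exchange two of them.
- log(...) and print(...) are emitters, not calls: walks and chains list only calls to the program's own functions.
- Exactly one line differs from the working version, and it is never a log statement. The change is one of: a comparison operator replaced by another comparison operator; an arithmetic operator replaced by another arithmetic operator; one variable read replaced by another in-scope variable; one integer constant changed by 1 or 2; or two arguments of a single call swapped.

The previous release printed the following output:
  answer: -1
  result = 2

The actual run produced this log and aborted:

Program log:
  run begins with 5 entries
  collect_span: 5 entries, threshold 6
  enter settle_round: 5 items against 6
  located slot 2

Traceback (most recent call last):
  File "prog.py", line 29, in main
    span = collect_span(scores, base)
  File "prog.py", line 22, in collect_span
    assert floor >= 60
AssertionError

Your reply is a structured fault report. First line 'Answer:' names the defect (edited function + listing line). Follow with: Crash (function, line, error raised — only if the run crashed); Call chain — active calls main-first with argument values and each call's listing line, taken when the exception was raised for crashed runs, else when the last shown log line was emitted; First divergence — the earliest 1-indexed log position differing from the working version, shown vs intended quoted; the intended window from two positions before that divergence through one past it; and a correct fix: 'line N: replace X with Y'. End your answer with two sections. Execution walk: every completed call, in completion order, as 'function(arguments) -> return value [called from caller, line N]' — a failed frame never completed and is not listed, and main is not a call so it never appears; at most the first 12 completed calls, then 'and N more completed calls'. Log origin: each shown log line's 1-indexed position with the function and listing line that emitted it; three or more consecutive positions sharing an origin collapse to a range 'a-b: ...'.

Answer: the defect is in collect_span at line 22.
Core observation: After 4 matching log lines the faulty run goes silent, while the working version continues with 'fold_scores: inputs 18 and 4'.
Crash: collect_span, line 22, AssertionError.
Call chain: main -> collect_span([5, 3, 6, 8, 3], 6) (called at line 29).
First divergence: position 5 (shown log ended at 4 lines; the working version continues: 'fold_scores: inputs 18 and 4').
Intended log window:
  3: enter settle_round: 5 items against 6
  4: located slot 2
  5: fold_scores: inputs 18 and 4
  6: driver got 2
Execution walk:
  settle_round([5, 3, 6, 8, 3], 6) -> 2  [called from resolve_slot, line 8]
  resolve_slot([5, 3, 6, 8, 3], 6) -> 18  [called from collect_span, line 21]
Log line origins:
  1: from main, line 28
  2: from collect_span, line 20
  3: from settle_round, line 2
  4: from resolve_slot, line 9
A correct fix: line 22: replace `>=` with `<=`.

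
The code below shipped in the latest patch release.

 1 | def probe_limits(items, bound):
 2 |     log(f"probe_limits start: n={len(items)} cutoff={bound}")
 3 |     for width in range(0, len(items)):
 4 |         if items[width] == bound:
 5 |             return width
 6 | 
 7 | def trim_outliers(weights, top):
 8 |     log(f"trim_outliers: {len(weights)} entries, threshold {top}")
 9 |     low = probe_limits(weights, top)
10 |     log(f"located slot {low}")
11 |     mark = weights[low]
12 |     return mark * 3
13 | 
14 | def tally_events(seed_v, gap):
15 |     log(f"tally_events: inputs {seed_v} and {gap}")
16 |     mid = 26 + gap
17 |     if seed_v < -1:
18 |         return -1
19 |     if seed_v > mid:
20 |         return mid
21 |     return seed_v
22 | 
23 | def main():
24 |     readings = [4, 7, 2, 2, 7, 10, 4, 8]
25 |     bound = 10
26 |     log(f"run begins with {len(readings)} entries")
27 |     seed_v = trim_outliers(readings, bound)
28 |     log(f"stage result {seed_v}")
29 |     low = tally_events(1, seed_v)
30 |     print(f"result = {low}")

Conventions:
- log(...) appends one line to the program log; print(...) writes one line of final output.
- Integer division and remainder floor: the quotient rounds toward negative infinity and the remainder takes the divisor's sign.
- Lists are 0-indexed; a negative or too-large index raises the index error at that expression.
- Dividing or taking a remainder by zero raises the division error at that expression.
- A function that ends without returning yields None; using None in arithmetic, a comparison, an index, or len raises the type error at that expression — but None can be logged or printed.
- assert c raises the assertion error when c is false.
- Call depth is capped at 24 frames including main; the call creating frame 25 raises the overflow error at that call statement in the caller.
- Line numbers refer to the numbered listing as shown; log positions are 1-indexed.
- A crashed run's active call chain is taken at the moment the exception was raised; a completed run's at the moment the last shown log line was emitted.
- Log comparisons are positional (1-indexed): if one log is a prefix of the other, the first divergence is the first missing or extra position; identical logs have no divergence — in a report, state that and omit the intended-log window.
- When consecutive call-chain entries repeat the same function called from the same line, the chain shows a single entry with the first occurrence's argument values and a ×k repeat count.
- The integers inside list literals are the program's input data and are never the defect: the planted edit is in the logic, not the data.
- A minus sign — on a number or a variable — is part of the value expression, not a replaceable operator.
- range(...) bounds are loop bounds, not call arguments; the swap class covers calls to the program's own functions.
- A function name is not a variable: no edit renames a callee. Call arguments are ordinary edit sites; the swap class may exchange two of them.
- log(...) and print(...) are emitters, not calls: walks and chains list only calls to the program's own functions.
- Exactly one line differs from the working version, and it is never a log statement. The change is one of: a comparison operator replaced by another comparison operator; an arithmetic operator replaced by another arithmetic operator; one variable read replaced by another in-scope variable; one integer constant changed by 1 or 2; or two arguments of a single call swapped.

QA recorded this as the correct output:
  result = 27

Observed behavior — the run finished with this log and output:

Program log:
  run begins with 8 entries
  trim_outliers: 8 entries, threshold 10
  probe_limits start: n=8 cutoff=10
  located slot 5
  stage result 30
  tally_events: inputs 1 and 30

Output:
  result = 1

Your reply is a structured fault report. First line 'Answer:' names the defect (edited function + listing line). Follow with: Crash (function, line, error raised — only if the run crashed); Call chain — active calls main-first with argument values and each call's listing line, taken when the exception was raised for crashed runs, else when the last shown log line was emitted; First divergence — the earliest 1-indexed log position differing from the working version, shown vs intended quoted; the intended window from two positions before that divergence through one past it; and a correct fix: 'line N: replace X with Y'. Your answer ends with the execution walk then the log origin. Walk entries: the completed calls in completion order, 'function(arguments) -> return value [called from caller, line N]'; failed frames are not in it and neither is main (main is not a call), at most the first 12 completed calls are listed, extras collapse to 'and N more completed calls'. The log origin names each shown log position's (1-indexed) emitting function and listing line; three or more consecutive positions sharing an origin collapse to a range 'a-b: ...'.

Answer: the defect is in main at line 29.
The tell: The earliest visible damage is log position 6 — 'tally_events: inputs 1 and 30' rather than the intended 'tally_events: inputs 30 and 1'.
Call chain: main -> tally_events(1, 30) (called at line 29).
First divergence: position 6; shown 'tally_events: inputs 1 and 30' vs intended 'tally_events: inputs 30 and 1'.
Intended log window:
  4: located slot 5
  5: stage result 30
  6: tally_events: inputs 30 and 1
Execution walk:
  probe_limits([4, 7, 2, 2, 7, 10, 4, 8], 10) -> 5  [called from trim_outliers, line 9]
  trim_outliers([4, 7, 2, 2, 7, 10, 4, 8], 10) -> 30  [called from main, line 27]
  tally_events(1, 30) -> 1  [called from main, line 29]
Log origins:
  1: from main, line 26
  2: from trim_outliers, line 8
  3: from probe_limits, line 2
  4: from trim_outliers, line 10
  5: from main, line 28
  6: from tally_events, line 15
A correct fix: line 29: replace `tally_events(1, seed_v)` with `tally_events(seed_v, 1)`.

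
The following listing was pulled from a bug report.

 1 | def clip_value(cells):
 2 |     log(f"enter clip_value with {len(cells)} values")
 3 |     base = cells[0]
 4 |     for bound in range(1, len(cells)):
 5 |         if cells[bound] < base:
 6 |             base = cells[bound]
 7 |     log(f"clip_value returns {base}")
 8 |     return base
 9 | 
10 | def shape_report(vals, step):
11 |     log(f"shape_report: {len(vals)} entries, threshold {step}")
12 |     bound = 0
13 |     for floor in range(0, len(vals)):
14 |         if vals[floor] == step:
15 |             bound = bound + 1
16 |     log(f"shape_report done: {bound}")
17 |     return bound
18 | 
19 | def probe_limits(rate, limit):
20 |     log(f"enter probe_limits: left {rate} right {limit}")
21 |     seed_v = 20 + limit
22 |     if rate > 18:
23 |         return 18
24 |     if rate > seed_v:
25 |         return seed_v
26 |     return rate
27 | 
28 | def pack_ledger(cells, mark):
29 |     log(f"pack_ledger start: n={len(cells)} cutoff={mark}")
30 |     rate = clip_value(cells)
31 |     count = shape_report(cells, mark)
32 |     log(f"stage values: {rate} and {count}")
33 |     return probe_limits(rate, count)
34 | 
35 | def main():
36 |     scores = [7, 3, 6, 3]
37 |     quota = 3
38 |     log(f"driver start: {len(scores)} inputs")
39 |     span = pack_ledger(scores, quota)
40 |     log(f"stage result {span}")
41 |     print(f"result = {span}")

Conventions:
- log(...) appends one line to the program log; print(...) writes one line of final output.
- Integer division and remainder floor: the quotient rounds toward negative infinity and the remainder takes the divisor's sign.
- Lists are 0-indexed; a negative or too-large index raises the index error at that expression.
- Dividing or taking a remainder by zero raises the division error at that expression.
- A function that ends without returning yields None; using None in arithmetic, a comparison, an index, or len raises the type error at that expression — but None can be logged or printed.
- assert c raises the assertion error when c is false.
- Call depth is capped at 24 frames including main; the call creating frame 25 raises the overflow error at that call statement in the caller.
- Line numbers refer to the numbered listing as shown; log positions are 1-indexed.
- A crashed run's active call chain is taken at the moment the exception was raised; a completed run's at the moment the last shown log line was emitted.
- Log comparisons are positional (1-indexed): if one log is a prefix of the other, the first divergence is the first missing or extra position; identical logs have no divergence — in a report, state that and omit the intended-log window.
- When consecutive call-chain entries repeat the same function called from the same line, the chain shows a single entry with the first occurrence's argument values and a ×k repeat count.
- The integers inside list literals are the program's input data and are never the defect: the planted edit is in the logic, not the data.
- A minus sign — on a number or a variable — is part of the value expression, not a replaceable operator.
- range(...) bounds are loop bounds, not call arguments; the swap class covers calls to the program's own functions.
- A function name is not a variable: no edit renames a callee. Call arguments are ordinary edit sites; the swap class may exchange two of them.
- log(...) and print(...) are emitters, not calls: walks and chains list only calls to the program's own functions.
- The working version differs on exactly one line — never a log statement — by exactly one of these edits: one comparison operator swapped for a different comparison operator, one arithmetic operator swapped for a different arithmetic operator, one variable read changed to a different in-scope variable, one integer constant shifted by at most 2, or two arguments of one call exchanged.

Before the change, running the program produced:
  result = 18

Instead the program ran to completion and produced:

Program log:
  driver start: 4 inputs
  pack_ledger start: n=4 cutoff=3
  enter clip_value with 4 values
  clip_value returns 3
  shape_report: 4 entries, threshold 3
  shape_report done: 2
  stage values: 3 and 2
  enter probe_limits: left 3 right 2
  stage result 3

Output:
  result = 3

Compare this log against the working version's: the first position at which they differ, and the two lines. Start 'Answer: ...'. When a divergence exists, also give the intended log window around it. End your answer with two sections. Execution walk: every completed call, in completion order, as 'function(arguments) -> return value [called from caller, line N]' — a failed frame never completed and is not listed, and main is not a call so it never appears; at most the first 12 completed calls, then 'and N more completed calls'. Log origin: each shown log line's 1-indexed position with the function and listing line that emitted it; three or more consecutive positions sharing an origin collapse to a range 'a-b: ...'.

Answer: position 9 — the shown line 'stage result 3' should read 'stage result 18'.
Intended log window:
  7: stage values: 3 and 2
  8: enter probe_limits: left 3 right 2
  9: stage result 18
Execution walk:
  clip_value([7, 3, 6, 3]) -> 3  [called from pack_ledger, line 30]
  shape_report([7, 3, 6, 3], 3) -> 2  [called from pack_ledger, line 31]
  probe_limits(3, 2) -> 3  [called from pack_ledger, line 33]
  pack_ledger([7, 3, 6, 3], 3) -> 3  [called from main, line 39]
Log line origins:
  1: logged in main at line 38
  2: logged in pack_ledger at line 29
  3: logged in clip_value at line 2
  4: logged in clip_value at line 7
  5: logged in shape_report at line 11
  6: logged in shape_report at line 16
  7: logged in pack_ledger at line 32
  8: logged in probe_limits at line 20
  9: logged in main at line 40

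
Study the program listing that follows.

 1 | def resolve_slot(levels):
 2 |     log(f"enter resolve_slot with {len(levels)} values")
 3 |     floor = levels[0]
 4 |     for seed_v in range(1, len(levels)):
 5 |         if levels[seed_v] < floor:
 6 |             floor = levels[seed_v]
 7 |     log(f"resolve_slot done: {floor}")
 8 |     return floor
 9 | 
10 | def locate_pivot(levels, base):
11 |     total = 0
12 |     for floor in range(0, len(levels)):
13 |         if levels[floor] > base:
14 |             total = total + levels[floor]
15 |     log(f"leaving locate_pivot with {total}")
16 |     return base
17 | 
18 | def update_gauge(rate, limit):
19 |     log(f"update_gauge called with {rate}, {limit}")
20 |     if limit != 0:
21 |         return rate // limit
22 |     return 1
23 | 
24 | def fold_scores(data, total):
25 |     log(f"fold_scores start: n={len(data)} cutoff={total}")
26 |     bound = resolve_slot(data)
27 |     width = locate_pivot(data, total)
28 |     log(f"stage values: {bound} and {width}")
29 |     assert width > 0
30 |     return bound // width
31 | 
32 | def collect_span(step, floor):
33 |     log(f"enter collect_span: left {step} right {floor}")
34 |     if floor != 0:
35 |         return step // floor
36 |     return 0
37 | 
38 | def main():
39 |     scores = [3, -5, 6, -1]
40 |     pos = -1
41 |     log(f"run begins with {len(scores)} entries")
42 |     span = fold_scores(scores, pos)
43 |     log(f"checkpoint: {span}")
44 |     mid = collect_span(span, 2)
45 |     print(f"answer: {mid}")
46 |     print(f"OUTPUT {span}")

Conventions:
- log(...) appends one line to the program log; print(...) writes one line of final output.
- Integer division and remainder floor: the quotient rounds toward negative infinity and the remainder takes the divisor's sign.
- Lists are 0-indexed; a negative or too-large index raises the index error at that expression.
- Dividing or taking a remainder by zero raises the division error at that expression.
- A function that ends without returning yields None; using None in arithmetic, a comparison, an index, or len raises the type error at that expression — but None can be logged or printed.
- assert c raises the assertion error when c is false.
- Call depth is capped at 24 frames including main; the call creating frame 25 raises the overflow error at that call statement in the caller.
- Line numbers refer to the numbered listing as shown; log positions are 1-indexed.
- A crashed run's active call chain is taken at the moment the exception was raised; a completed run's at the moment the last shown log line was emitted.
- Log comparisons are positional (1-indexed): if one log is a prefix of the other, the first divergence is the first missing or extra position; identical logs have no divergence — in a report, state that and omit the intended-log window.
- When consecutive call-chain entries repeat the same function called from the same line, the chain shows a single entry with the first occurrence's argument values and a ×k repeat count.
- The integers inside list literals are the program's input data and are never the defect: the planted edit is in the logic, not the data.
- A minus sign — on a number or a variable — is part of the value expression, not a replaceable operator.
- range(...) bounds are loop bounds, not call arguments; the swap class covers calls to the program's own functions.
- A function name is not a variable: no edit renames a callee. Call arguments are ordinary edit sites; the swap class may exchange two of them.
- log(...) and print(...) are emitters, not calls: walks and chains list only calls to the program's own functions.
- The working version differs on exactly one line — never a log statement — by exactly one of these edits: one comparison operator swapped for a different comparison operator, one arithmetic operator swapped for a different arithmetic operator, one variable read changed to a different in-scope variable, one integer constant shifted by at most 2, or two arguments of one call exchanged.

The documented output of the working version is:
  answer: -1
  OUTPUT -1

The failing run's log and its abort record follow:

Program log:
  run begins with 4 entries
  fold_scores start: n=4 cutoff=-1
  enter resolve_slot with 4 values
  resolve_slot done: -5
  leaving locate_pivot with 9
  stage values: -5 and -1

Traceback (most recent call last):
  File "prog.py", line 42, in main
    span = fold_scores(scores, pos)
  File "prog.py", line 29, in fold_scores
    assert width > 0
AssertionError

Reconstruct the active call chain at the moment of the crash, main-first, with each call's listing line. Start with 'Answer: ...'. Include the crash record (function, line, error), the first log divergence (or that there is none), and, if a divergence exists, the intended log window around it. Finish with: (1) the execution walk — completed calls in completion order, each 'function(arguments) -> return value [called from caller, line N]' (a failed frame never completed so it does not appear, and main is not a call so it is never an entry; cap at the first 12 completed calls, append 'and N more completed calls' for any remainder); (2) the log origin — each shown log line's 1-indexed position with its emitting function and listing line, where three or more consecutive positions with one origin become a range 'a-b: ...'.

Answer: main -> fold_scores (called at line 42).
The tell: Log line 6 is where behavior first shows: 'stage values: -5 and -1' appears instead of 'stage values: -5 and 9'.
Crash: fold_scores, line 29, AssertionError.
First divergence: position 6 — the shown line 'stage values: -5 and -1' should read 'stage values: -5 and 9'.
Intended log window:
  4: resolve_slot done: -5
  5: leaving locate_pivot with 9
  6: stage values: -5 and 9
  7: checkpoint: -1
Execution walk:
  resolve_slot([3, -5, 6, -1]) -> -5  [called from fold_scores, line 26]
  locate_pivot([3, -5, 6, -1], -1) -> -1  [called from fold_scores, line 27]
Log origins:
  1: from main, line 41
  2: from fold_scores, line 25
  3: from resolve_slot, line 2
  4: from resolve_slot, line 7
  5: from locate_pivot, line 15
  6: from fold_scores, line 28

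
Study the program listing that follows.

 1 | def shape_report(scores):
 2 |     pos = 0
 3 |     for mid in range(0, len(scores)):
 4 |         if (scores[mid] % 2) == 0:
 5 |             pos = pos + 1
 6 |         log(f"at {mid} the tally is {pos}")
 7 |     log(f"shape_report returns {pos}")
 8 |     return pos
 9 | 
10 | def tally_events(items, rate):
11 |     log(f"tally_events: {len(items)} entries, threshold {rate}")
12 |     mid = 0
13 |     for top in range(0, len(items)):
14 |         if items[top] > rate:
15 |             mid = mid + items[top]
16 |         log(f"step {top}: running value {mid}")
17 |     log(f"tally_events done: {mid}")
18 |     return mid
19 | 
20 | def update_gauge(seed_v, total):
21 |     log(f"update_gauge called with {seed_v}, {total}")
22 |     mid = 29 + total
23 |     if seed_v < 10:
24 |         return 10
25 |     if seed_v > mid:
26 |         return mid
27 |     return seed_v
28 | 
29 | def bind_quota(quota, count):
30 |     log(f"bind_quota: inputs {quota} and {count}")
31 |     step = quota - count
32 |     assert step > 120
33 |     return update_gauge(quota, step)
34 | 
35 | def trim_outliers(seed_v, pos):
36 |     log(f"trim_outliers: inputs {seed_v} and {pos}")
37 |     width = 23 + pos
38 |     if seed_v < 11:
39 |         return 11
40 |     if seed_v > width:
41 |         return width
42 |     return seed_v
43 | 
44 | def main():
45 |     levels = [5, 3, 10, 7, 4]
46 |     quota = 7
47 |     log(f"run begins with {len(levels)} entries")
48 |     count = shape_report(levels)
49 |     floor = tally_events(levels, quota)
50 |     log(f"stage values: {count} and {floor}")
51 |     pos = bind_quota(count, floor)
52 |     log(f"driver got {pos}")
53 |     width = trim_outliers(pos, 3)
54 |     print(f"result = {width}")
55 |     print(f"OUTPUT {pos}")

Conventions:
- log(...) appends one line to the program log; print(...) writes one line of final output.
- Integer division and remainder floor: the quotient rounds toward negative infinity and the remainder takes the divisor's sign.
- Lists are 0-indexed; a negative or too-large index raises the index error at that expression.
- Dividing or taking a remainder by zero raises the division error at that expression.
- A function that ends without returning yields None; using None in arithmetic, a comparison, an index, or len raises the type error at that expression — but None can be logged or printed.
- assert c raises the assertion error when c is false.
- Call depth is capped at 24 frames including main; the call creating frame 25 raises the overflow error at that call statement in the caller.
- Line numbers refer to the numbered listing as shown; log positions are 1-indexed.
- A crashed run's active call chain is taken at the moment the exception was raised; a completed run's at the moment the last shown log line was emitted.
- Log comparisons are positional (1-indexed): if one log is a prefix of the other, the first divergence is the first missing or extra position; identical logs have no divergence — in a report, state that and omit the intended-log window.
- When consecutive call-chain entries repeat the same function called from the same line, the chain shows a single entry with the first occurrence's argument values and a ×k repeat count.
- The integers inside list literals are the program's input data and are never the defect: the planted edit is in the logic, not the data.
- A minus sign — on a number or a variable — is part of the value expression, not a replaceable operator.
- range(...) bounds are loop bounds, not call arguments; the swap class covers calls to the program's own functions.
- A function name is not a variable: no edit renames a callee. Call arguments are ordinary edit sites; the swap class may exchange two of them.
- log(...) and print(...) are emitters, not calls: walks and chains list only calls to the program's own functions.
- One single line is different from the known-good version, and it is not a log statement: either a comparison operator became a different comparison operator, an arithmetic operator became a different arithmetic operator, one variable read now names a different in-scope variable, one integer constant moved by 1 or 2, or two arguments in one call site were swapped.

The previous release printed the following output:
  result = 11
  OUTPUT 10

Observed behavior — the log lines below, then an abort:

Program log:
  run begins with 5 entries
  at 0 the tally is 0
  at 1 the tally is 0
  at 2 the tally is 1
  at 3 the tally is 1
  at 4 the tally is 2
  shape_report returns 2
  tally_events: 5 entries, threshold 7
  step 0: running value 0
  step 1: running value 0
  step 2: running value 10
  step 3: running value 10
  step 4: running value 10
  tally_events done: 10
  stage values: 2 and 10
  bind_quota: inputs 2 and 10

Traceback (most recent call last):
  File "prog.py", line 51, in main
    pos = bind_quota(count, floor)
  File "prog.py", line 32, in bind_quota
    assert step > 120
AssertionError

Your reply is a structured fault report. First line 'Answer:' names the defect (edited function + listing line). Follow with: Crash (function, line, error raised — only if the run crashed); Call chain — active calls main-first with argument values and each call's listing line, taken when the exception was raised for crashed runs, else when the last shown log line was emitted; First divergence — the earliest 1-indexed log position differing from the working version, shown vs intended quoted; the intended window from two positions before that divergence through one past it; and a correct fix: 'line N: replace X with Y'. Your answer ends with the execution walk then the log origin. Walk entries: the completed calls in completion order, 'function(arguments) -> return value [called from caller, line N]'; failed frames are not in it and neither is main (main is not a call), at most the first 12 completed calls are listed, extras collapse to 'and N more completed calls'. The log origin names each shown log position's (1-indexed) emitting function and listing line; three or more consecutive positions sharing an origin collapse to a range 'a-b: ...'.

Answer: the defect is in bind_quota at line 32.
Key fact: After 16 matching log lines the faulty run goes silent, while the working version continues with 'update_gauge called with 2, -8'.
Crash: bind_quota, line 32, AssertionError.
Call chain: main -> bind_quota(2, 10) (called at line 51).
First divergence: position 17 — the faulty run's log ends after 16 lines; the working version continues with 'update_gauge called with 2, -8'.
Intended log window:
  15: stage values: 2 and 10
  16: bind_quota: inputs 2 and 10
  17: update_gauge called with 2, -8
  18: driver got 10
Execution walk:
  shape_report([5, 3, 10, 7, 4]) -> 2  [called from main, line 48]
  tally_events([5, 3, 10, 7, 4], 7) -> 10  [called from main, line 49]
Log origins:
  1: logged in main at line 47
  2-6: logged in shape_report at line 6
  7: logged in shape_report at line 7
  8: logged in tally_events at line 11
  9-13: logged in tally_events at line 16
  14: logged in tally_events at line 17
  15: logged in main at line 50
  16: logged in bind_quota at line 30
A correct fix: line 32: replace `>` with `<=`.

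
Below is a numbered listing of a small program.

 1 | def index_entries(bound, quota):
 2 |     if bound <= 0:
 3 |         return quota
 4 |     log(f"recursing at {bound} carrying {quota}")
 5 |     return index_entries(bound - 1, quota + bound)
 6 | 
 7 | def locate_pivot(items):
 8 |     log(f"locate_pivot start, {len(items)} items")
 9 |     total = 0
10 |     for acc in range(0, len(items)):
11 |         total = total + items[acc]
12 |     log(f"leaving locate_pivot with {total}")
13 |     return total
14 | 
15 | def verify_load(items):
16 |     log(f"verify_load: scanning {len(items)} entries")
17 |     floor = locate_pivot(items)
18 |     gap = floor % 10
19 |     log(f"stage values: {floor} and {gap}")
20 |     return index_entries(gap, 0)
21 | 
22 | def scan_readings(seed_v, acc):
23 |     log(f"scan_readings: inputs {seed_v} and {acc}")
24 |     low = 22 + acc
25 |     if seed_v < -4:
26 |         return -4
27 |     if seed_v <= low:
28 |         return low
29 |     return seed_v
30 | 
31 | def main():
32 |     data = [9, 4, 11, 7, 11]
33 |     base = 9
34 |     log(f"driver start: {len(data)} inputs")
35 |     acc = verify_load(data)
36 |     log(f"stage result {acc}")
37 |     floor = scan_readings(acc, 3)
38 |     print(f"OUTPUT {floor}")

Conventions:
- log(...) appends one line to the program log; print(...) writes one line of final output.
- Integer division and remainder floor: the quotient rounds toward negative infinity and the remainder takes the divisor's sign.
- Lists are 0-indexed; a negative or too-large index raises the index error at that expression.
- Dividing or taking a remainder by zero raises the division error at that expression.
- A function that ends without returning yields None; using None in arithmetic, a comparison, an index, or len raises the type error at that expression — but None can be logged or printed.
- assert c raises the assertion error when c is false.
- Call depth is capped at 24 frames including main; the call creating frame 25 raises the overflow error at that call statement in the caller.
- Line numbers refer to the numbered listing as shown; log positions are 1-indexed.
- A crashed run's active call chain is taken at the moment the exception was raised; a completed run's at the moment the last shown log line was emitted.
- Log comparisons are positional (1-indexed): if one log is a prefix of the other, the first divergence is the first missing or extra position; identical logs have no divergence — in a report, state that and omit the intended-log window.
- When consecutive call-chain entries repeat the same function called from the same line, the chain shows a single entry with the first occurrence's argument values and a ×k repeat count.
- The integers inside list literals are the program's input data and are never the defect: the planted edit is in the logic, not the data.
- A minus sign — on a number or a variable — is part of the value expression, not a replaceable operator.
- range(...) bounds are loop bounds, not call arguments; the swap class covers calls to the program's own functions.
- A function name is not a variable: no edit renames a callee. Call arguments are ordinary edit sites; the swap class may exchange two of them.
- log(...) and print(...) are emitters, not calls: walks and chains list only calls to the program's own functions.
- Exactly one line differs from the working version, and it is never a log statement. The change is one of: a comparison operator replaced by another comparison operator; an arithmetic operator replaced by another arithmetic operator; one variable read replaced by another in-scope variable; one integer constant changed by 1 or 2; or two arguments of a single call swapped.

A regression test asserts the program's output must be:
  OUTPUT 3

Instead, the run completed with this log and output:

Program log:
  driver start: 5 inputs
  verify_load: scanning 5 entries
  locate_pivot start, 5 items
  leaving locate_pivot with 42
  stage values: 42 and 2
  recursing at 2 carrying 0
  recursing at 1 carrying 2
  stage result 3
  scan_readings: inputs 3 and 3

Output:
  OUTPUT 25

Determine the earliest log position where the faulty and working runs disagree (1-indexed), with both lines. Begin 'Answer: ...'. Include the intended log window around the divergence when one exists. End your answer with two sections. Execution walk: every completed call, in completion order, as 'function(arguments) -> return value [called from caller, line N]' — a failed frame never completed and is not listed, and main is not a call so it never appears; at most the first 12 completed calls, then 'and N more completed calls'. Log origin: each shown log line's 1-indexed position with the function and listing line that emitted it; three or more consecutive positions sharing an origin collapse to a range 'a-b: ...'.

Answer: there is none — every log position agrees.
Execution walk:
  locate_pivot([9, 4, 11, 7, 11]) -> 42  [called from verify_load, line 17]
  index_entries(0, 3) -> 3  [called from index_entries, line 5]
  index_entries(1, 2) -> 3  [called from index_entries, line 5]
  index_entries(2, 0) -> 3  [called from verify_load, line 20]
  verify_load([9, 4, 11, 7, 11]) -> 3  [called from main, line 35]
  scan_readings(3, 3) -> 25  [called from main, line 37]
Origin of each log line:
  1: from main, line 34
  2: from verify_load, line 16
  3: from locate_pivot, line 8
  4: from locate_pivot, line 12
  5: from verify_load, line 19
  6: from index_entries, line 4
  7: from index_entries, line 4
  8: from main, line 36
  9: from scan_readings, line 23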